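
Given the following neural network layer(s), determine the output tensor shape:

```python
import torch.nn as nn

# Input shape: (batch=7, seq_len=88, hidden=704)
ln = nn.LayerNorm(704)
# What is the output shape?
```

Input: (7, 88, 704) -> Output: (7, 88, 704)

Answer: (7, 88, 704)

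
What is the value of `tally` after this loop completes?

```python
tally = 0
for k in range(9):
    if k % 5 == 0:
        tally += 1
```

Count numbers divisible by 5 in range(9)
`tally` takes the values: 0 → 1 → 2

Answer: 2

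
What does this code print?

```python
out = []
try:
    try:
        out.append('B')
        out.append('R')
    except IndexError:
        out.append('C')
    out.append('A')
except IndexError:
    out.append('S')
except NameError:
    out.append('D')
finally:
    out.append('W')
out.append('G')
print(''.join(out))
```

Execution trace: 'B' (inner try body) → 'R' (inner try body, no exception) → 'A' (try body, no exception) → 'W' (finally) → 'G' (after the try/except). Output: BRAWG

Answer: BRAWG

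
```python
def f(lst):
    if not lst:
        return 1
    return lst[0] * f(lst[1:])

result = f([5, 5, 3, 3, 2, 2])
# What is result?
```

Product over [5, 5, 3, 3, 2, 2] = 5 * 5 * 3 * 3 * 2 * 2 = 900

Answer: 900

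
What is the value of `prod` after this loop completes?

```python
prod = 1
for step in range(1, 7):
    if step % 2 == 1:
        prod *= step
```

Product of odd numbers 1 to 6
`prod` takes the values: 1 → 3 → 15

Answer: 15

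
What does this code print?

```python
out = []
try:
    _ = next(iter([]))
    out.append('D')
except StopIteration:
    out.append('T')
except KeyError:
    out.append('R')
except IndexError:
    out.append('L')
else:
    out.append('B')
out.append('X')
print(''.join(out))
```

Execution trace: 'T' (except StopIteration) → 'X' (after the try/except). Output: TX

Answer: TX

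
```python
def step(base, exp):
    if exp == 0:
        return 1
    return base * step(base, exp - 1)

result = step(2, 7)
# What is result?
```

step(2, 7) = 2 * 2 * 2 * 2 * 2 * 2 * 2 = 128

Answer: 128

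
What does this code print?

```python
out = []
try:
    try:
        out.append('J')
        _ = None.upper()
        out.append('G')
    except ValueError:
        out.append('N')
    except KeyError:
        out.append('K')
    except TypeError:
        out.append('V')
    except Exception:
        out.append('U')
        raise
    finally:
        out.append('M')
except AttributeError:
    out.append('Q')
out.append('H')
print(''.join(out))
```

Execution trace: 'J' (inner try body) → 'U' (inner except Exception) → 'M' (inner finally) → 'Q' (outer except AttributeError) → 'H' (after the try/except). Output: JUMQH

Answer: JUMQH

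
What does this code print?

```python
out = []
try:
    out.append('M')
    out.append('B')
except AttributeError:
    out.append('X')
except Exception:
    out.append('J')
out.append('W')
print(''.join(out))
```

Execution trace: 'M' (try body) → 'B' (try body, no exception) → 'W' (after the try/except). Output: MBW

Answer: MBW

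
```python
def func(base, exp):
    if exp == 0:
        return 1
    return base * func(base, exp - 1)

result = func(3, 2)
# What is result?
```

func(3, 2) = 3 * 3 = 9

Answer: 9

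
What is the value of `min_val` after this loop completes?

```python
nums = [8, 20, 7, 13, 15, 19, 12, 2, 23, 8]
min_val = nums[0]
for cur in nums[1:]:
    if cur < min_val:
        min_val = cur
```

Minimum of [8, 20, 7, 13, 15, 19, 12, 2, 23, 8]
`min_val` takes the values: 8 → 7 → 2

Answer: 2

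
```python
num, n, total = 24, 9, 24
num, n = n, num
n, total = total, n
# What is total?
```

Trace:
`num, n, total = 24, 9, 24` → num = 24; n = 9; total = 24
`num, n = n, num` → num = 9; n = 24
`n, total = total, n` → n = 24; total = 24
So total = 24

Answer: 24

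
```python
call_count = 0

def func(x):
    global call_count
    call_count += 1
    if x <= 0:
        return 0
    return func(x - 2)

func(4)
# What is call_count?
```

Linear recursion stepping by 2: 3 calls from x=4 down to ≤0.

Answer: 3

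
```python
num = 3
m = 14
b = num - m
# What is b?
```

Trace:
`num = 3` → num = 3
`m = 14` → m = 14
`b = num - m` → b = -11
So b = -11

Answer: -11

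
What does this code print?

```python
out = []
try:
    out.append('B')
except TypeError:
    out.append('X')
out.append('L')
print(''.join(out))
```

Execution trace: 'B' (try body, no exception) → 'L' (after the try/except). Output: BL

Answer: BL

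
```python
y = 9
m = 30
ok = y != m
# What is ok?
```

Trace:
`y = 9` → y = 9
`m = 30` → m = 30
`ok = y != m` → ok = True
So ok = True

Answer: True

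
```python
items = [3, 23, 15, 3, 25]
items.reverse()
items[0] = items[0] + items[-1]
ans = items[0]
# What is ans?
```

Trace:
`items = [3, 23, 15, 3, 25]` → items = [3, 23, 15, 3, 25]
`items.reverse()` → items = [25, 3, 15, 23, 3]
`items[0] = items[0] + items[-1]` → items = [28, 3, 15, 23, 3]
`ans = items[0]` → ans = 28
So ans = 28

Answer: 28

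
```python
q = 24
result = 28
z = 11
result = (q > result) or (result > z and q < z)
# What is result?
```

Trace:
`q = 24` → q = 24
`result = 28` → result = 28
`z = 11` → z = 11
`result = (q > result) or (result > z and q < z)` → result = False
So result = False

Answer: False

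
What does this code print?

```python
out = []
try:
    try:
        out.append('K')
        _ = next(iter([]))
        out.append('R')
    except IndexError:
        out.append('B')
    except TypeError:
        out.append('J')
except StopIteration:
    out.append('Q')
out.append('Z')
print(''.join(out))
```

Execution trace: 'K' (try body) → 'Q' (outer except StopIteration) → 'Z' (after the try/except). Output: KQZ

Answer: KQZ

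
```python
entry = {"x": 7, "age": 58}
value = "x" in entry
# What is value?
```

Trace:
`entry = {"x": 7, "age": 58}` → entry = {'x': 7, 'age': 58}
`value = "x" in entry` → value = True
So value = True

Answer: True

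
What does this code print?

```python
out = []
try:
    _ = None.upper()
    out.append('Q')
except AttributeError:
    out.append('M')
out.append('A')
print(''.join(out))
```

Execution trace: 'M' (except AttributeError) → 'A' (after the try/except). Output: MA

Answer: MA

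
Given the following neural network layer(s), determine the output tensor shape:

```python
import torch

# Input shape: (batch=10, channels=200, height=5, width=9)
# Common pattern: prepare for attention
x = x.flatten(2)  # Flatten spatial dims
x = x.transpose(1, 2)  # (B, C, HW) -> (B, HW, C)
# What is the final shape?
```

Input: (10, 200, 5, 9) -> after flatten(2): (10, 200, 45) -> Output: (10, 45, 200)

Answer: (10, 45, 200)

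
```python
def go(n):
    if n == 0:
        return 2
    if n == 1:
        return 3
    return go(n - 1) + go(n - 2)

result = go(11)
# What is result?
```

Build up from base cases: go(0)=2, go(1)=3, go(2)=5, go(3)=8, go(4)=13, go(5)=21, go(6)=34, ..., go(11)=377

Answer: 377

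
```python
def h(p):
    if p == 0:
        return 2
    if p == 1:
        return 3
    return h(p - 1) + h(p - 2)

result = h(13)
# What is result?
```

Build up from base cases: h(0)=2, h(1)=3, h(2)=5, h(3)=8, h(4)=13, h(5)=21, h(6)=34, ..., h(13)=987

Answer: 987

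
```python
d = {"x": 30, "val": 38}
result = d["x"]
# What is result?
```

Trace:
`d = {"x": 30, "val": 38}` → d = {'x': 30, 'val': 38}
`result = d["x"]` → result = 30
So result = 30

Answer: 30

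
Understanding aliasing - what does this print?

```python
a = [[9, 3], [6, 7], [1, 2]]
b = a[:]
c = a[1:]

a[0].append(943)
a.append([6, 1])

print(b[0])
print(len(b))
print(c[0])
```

Key concept: slice with nested mutation.
Step by step:
`a = [[9, 3], [6, 7], [1, 2]]` → a = [[9, 3], [6, 7], [1, 2]]
`b = a[:]` → b = [[9, 3], [6, 7], [1, 2]]
`c = a[1:]` → c = [[6, 7], [1, 2]]
`a[0].append(943)` → a = [[9, 3, 943], [6, 7], [1, 2]]; b = [[9, 3, 943], [6, 7], [1, 2]]
`a.append([6, 1])` → a = [[9, 3, 943], [6, 7], [1, 2], [6, 1]]
`print(b[0])` → prints [9, 3, 943]
`print(len(b))` → prints 3
`print(c[0])` → prints [6, 7]

Answer:
[9, 3, 943]
3
[6, 7]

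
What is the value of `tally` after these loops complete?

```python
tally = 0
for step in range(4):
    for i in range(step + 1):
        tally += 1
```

Triangle: 1 + 2 + ... + 4
`tally` takes the values: 0 → 1 → 2 → 3 → 4 → 5 → 6 → 7 → 8 → 9 → 10

Answer: 10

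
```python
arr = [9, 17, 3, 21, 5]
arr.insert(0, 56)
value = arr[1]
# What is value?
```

Trace:
`arr = [9, 17, 3, 21, 5]` → arr = [9, 17, 3, 21, 5]
`arr.insert(0, 56)` → arr = [56, 9, 17, 3, 21, 5]
`value = arr[1]` → value = 9
So value = 9

Answer: 9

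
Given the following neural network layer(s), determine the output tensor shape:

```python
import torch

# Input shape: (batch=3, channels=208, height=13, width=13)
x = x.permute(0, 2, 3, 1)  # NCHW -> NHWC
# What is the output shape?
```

Input: (3, 208, 13, 13) -> Output: (3, 13, 13, 208)

Answer: (3, 13, 13, 208)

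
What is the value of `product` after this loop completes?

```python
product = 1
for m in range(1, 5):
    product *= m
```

4! = 24
`product` takes the values: 1 → 2 → 6 → 24

Answer: 24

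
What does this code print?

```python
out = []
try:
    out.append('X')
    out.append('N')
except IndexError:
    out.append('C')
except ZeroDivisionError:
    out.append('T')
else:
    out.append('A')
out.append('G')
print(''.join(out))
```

Execution trace: 'X' (try body) → 'N' (try body, no exception) → 'A' (else) → 'G' (after the try/except). Output: XNAG

Answer: XNAG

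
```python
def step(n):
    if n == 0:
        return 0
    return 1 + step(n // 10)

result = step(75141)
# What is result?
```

Count of digits of 75141: 5

Answer: 5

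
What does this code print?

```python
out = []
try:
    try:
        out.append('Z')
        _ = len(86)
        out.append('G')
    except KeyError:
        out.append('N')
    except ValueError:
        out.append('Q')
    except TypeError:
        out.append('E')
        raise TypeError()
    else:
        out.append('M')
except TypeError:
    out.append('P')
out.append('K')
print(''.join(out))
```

Execution trace: 'Z' (inner try body) → 'E' (inner except TypeError) → 'P' (outer except TypeError) → 'K' (after the try/except). Output: ZEPK

Answer: ZEPK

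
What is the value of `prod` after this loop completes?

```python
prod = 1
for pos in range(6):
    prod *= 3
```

3^6 = 729
`prod` takes the values: 1 → 3 → 9 → 27 → 81 → 243 → 729

Answer: 729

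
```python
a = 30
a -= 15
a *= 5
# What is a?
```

Trace:
`a = 30` → a = 30
`a -= 15` → a = 15
`a *= 5` → a = 75
So a = 75

Answer: 75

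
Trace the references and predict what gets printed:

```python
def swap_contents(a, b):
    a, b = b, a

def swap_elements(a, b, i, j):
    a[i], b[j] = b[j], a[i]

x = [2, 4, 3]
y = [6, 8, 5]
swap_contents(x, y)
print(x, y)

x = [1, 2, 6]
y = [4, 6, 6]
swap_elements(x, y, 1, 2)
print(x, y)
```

Key concept: parameter rebinding vs mutation.
Step by step:
`x = [2, 4, 3]` → x = [2, 4, 3]
`y = [6, 8, 5]` → y = [6, 8, 5]
`swap_contents(x, y)` → no visible change to tracked variables
`print(x, y)` → prints [2, 4, 3] [6, 8, 5]
`x = [1, 2, 6]` → x = [1, 2, 6]
`y = [4, 6, 6]` → y = [4, 6, 6]
`swap_elements(x, y, 1, 2)` → x = [1, 6, 6]; y = [4, 6, 2]
`print(x, y)` → prints [1, 6, 6] [4, 6, 2]

Answer:
[2, 4, 3] [6, 8, 5]
[1, 6, 6] [4, 6, 2]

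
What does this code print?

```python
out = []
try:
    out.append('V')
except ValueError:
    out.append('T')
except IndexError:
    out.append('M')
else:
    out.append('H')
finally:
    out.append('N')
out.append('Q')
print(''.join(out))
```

Execution trace: 'V' (try body, no exception) → 'H' (else) → 'N' (finally) → 'Q' (after the try/except). Output: VHNQ

Answer: VHNQ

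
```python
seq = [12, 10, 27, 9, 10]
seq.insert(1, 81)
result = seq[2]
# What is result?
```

Trace:
`seq = [12, 10, 27, 9, 10]` → seq = [12, 10, 27, 9, 10]
`seq.insert(1, 81)` → seq = [12, 81, 10, 27, 9, 10]
`result = seq[2]` → result = 10
So result = 10

Answer: 10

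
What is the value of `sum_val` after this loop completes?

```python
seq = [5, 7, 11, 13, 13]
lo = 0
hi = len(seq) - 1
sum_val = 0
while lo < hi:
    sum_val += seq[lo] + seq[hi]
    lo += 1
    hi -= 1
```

Sum of pairs from ends
`sum_val` takes the values: 0 → 18 → 38

Answer: 38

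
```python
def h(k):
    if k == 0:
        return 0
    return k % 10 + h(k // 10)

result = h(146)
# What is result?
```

Sum of digits of 146: 6 + 4 + 1 = 11

Answer: 11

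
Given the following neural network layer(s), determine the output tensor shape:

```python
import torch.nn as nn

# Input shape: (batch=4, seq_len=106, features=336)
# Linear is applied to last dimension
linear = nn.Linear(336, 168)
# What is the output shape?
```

Input: (4, 106, 336) -> Output: (4, 106, 168)

Answer: (4, 106, 168)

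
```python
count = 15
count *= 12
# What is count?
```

Trace:
`count = 15` → count = 15
`count *= 12` → count = 180
So count = 180

Answer: 180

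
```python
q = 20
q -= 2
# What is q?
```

Trace:
`q = 20` → q = 20
`q -= 2` → q = 18
So q = 18

Answer: 18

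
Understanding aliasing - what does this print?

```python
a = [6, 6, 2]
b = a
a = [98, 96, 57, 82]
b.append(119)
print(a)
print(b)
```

Key concept: rebinding vs mutation: a is rebound to a new list, b still points at the original.
Step by step:
`a = [6, 6, 2]` → a = [6, 6, 2]
`b = a` → b = [6, 6, 2] (same object as a)
`a = [98, 96, 57, 82]` → a = [98, 96, 57, 82]
`b.append(119)` → b = [6, 6, 2, 119]
`print(a)` → prints [98, 96, 57, 82]
`print(b)` → prints [6, 6, 2, 119]

Answer:
[98, 96, 57, 82]
[6, 6, 2, 119]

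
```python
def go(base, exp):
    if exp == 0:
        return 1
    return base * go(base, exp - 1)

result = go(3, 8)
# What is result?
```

go(3, 8) = 3 * 3 * 3 * 3 * 3 * 3 * 3 * 3 = 6561

Answer: 6561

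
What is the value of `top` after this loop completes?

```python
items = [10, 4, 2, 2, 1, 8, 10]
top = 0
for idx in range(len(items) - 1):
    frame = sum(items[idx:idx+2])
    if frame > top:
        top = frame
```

Max sum of 2-element window in [10, 4, 2, 2, 1, 8, 10]
`top` takes the values: 0 → 14 → 18

Answer: 18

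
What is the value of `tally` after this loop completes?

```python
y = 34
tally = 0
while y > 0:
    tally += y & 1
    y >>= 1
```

Count set bits in 34 (binary: 0b100010)
`tally` takes the values: 0 → 1 → 2

Answer: 2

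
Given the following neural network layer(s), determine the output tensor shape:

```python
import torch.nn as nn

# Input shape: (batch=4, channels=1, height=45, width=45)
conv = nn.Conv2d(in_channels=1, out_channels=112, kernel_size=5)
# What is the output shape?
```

Input: (4, 1, 45, 45) -> Output: (4, 112, 41, 41)

Answer: (4, 112, 41, 41)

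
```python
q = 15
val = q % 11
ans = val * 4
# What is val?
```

Trace:
`q = 15` → q = 15
`val = q % 11` → val = 4
`ans = val * 4` → ans = 16
So val = 4

Answer: 4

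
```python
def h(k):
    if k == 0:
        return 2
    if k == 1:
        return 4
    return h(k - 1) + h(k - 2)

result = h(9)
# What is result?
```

Build up from base cases: h(0)=2, h(1)=4, h(2)=6, h(3)=10, h(4)=16, h(5)=26, h(6)=42, ..., h(9)=178

Answer: 178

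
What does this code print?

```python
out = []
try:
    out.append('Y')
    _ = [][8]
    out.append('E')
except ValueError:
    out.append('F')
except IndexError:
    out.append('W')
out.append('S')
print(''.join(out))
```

Execution trace: 'Y' (try body) → 'W' (except IndexError) → 'S' (after the try/except). Output: YWS

Answer: YWS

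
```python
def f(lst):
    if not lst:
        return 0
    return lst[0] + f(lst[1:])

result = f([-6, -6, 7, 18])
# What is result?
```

(-6) + (-6) + 7 + 18 + 0 = 13

Answer: 13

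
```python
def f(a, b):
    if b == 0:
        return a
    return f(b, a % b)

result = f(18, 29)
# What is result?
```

f(18, 29) -> f(29, 18) -> f(18, 11) -> f(11, 7) -> f(7, 4) -> f(4, 3) -> f(3, 1) -> f(1, 0) -> 1

Answer: 1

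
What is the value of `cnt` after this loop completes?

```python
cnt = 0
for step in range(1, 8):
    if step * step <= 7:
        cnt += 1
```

Count numbers where step² ≤ 7
`cnt` takes the values: 0 → 1 → 2

Answer: 2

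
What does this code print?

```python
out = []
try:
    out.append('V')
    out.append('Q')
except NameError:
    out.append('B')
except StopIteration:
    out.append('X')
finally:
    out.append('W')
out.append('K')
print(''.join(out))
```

Execution trace: 'V' (try body) → 'Q' (try body, no exception) → 'W' (finally) → 'K' (after the try/except). Output: VQWK

Answer: VQWK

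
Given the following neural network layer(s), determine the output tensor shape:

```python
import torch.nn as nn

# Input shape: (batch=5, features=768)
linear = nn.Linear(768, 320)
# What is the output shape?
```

Input: (5, 768) -> Output: (5, 320)

Answer: (5, 320)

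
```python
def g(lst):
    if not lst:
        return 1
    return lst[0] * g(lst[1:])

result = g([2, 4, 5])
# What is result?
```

Product over [2, 4, 5] = 2 * 4 * 5 = 40

Answer: 40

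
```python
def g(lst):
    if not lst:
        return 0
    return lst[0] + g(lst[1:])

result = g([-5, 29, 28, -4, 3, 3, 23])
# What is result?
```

(-5) + 29 + 28 + (-4) + 3 + 3 + 23 + 0 = 77

Answer: 77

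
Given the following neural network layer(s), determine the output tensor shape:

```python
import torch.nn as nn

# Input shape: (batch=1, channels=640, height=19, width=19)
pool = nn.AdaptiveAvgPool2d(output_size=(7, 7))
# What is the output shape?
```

Input: (1, 640, 19, 19) -> Output: (1, 640, 7, 7)

Answer: (1, 640, 7, 7)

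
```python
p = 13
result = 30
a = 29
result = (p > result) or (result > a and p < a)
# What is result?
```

Trace:
`p = 13` → p = 13
`result = 30` → result = 30
`a = 29` → a = 29
`result = (p > result) or (result > a and p < a)` → result = True
So result = True

Answer: True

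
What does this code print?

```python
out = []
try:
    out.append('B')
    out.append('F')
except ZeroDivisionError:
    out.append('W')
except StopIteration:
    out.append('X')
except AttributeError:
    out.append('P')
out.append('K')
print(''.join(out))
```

Execution trace: 'B' (try body) → 'F' (try body, no exception) → 'K' (after the try/except). Output: BFK

Answer: BFK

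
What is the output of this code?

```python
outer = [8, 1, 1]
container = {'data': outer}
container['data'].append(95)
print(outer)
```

Key concept: dict holds reference to list.
Step by step:
`outer = [8, 1, 1]` → outer = [8, 1, 1]
`container = {'data': outer}` → container = {'data': [8, 1, 1]}
`container['data'].append(95)` → outer = [8, 1, 1, 95]; container = {'data': [8, 1, 1, 95]}
`print(outer)` → prints [8, 1, 1, 95]

Answer: [8, 1, 1, 95]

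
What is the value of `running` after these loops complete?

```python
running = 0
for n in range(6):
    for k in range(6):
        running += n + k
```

Sum of all n+k for n,k in 6x6
`running` takes the values: 0 → 1 → 3 → 6 → 10 → 15 → 16 → 18 → 21 → 25 → 30 → 36 → 38 → 41 → 45 → 50 → 56 → 63 → 66 → 70 → 75 → 81 → 88 → 96 → 100 → 105 → 111 → 118 → 126 → 135 → 140 → 146 → 153 → 161 → 170 → 180

Answer: 180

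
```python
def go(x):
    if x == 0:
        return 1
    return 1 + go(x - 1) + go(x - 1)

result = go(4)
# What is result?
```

go(x) = 1 + 2·go(x-1), go(0)=1. Closed form: (1+1)·2^4 - 1 = 31.

Answer: 31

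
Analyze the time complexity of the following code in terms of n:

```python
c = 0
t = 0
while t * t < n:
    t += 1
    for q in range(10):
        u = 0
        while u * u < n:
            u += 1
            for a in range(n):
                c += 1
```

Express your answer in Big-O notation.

Each loop level contributes: √n × 1 × √n × n. Multiplying the contributions gives O(n^2).

Answer: O(n^2)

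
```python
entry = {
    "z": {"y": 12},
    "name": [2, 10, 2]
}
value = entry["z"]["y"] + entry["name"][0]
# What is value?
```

Trace:
`entry = { ...` → entry = {'z': {'y': 12}, 'name': [2, 10, 2]}
`value = entry["z"]["y"] + entry["name"][0]` → value = 14
So value = 14

Answer: 14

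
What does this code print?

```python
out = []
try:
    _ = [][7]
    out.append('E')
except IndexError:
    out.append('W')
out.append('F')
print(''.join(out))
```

Execution trace: 'W' (except IndexError) → 'F' (after the try/except). Output: WF

Answer: WF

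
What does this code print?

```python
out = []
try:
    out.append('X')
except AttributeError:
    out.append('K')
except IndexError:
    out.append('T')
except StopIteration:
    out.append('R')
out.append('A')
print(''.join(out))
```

Execution trace: 'X' (try body, no exception) → 'A' (after the try/except). Output: XA

Answer: XA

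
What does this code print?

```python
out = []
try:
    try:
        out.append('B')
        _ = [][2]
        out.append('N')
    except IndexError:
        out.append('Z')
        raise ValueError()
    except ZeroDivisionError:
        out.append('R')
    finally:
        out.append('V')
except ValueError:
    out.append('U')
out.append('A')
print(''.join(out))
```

Execution trace: 'B' (inner try body) → 'Z' (inner except IndexError) → 'V' (inner finally) → 'U' (outer except ValueError) → 'A' (after the try/except). Output: BZVUA

Answer: BZVUA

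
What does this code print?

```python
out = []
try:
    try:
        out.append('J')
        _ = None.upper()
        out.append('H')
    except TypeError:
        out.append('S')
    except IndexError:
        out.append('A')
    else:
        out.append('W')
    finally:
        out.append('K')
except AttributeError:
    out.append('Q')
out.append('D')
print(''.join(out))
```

Execution trace: 'J' (try body) → 'K' (finally) → 'Q' (outer except AttributeError) → 'D' (after the try/except). Output: JKQD

Answer: JKQD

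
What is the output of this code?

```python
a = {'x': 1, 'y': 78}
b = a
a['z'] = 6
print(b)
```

Key concept: dict aliasing.
Step by step:
`a = {'x': 1, 'y': 78}` → a = {'x': 1, 'y': 78}
`b = a` → b = {'x': 1, 'y': 78} (same object as a)
`a['z'] = 6` → a = {'x': 1, 'y': 78, 'z': 6} (same object as b); b = {'x': 1, 'y': 78, 'z': 6} (same object as a)
`print(b)` → prints {'x': 1, 'y': 78, 'z': 6}

Answer: {'x': 1, 'y': 78, 'z': 6}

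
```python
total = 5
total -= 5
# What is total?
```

Trace:
`total = 5` → total = 5
`total -= 5` → total = 0
So total = 0

Answer: 0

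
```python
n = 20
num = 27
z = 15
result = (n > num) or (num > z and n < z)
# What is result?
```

Trace:
`n = 20` → n = 20
`num = 27` → num = 27
`z = 15` → z = 15
`result = (n > num) or (num > z and n < z)` → result = False
So result = False

Answer: False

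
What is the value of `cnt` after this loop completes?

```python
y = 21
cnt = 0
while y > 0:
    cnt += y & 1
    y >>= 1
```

Count set bits in 21 (binary: 0b10101)
`cnt` takes the values: 0 → 1 → 2 → 3

Answer: 3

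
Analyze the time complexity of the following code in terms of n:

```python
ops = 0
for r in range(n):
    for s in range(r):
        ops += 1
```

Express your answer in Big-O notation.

Each loop level contributes: n × n. Multiplying the contributions gives O(n^2).

Answer: O(n^2)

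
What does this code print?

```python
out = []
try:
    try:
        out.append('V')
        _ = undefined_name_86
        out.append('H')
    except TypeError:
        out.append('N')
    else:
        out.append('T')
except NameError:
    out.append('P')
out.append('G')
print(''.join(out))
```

Execution trace: 'V' (try body) → 'P' (outer except NameError) → 'G' (after the try/except). Output: VPG

Answer: VPG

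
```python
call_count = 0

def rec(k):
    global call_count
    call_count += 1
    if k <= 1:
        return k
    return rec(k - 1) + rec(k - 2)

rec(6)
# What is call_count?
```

Calls(k) = 1 + Calls(k-1) + Calls(k-2); Calls(0)=Calls(1)=1. For k=6 this gives 25.

Answer: 25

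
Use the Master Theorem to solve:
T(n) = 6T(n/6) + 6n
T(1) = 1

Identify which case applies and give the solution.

a=6, b=6, f(n)=6n. log_6(6) = 1. Since c=1 = 1, Case 2 applies: T(n) = Θ(n^log_b(a) · log n) = O(n log n).

Answer: O(n log n) - Case 2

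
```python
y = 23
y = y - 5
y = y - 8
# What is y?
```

Trace:
`y = 23` → y = 23
`y = y - 5` → y = 18
`y = y - 8` → y = 10
So y = 10

Answer: 10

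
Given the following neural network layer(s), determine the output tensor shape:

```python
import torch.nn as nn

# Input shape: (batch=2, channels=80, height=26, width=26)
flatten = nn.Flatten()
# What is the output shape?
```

Input: (2, 80, 26, 26) -> Output: (2, 54080)

Answer: (2, 54080)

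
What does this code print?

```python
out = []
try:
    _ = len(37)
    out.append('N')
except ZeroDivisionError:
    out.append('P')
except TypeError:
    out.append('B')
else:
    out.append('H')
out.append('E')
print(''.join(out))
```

Execution trace: 'B' (except TypeError) → 'E' (after the try/except). Output: BE

Answer: BE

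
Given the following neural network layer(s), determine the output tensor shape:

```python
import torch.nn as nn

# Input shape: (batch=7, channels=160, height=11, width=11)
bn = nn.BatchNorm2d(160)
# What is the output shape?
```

Input: (7, 160, 11, 11) -> Output: (7, 160, 11, 11)

Answer: (7, 160, 11, 11)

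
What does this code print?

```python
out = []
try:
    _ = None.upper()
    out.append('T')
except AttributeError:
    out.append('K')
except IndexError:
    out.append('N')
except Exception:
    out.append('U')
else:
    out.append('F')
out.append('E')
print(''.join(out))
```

Execution trace: 'K' (except AttributeError) → 'E' (after the try/except). Output: KE

Answer: KE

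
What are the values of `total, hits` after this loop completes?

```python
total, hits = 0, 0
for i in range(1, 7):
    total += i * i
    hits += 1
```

Sum of squares and count
`total, hits` takes the values: (0, 0) → (1, 0) → (1, 1) → (5, 1) → (5, 2) → (14, 2) → (14, 3) → (30, 3) → (30, 4) → (55, 4) → (55, 5) → (91, 5) → (91, 6)

Answer: 91, 6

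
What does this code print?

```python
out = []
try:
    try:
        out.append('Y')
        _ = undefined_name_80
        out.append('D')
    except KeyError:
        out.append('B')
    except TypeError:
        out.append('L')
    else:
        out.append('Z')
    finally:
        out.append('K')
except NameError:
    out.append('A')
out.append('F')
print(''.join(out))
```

Execution trace: 'Y' (try body) → 'K' (finally) → 'A' (outer except NameError) → 'F' (after the try/except). Output: YKAF

Answer: YKAF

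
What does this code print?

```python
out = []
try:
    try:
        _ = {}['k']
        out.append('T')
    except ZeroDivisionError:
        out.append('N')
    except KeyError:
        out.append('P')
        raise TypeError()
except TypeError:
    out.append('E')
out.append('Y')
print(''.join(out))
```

Execution trace: 'P' (inner except KeyError) → 'E' (outer except TypeError) → 'Y' (after the try/except). Output: PEY

Answer: PEY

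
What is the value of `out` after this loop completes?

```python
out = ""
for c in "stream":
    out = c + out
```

Reverse 'stream'
`out` takes the values: "" → "s" → "ts" → "rts" → "erts" → "aerts" → "maerts"

Answer: "maerts"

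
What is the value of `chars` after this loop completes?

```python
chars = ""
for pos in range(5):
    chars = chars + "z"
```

Repeat 'z' 5 times
`chars` takes the values: "" → "z" → "zz" → "zzz" → "zzzz" → "zzzzz"

Answer: "zzzzz"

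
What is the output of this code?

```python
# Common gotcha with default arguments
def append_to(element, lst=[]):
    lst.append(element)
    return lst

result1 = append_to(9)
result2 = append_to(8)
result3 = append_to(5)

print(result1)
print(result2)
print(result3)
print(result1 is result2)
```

Key concept: mutable default argument gotcha.
Step by step:
`result1 = append_to(9)` → result1 = [9]
`result2 = append_to(8)` → result1 = [9, 8] (same object as result2); result2 = [9, 8] (same object as result1)
`result3 = append_to(5)` → result1 = [9, 8, 5] (same object as result2, result3); result2 = [9, 8, 5] (same object as result1, result3); result3 = [9, 8, 5] (same object as result1, result2)
`print(result1)` → prints [9, 8, 5]
`print(result2)` → prints [9, 8, 5]
`print(result3)` → prints [9, 8, 5]
`print(result1 is result2)` → prints True

Answer:
[9, 8, 5]
[9, 8, 5]
[9, 8, 5]
True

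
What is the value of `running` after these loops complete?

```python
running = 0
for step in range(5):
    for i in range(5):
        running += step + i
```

Sum of all step+i for step,i in 5x5
`running` takes the values: 0 → 1 → 3 → 6 → 10 → 11 → 13 → 16 → 20 → 25 → 27 → 30 → 34 → 39 → 45 → 48 → 52 → 57 → 63 → 70 → 74 → 79 → 85 → 92 → 100

Answer: 100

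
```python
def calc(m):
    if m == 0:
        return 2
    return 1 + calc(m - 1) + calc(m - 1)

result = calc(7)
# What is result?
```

calc(m) = 1 + 2·calc(m-1), calc(0)=2. Closed form: (2+1)·2^7 - 1 = 383.

Answer: 383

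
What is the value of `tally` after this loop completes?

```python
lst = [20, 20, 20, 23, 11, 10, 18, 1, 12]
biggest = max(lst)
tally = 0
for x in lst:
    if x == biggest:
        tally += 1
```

Count of max value 23 in [20, 20, 20, 23, 11, 10, 18, 1, 12]
`tally` takes the values: 0 → 1

Answer: 1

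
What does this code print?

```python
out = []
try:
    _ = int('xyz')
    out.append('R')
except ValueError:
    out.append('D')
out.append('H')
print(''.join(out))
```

Execution trace: 'D' (except ValueError) → 'H' (after the try/except). Output: DH

Answer: DH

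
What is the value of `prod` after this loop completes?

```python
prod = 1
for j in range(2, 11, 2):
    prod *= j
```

Product of even numbers 2 to 10
`prod` takes the values: 1 → 2 → 8 → 48 → 384 → 3840

Answer: 3840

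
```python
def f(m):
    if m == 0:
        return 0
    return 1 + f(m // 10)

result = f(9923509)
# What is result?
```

Count of digits of 9923509: 7

Answer: 7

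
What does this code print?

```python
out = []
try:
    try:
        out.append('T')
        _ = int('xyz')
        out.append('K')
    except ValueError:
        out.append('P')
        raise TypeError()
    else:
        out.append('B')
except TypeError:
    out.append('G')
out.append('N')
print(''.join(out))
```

Execution trace: 'T' (inner try body) → 'P' (inner except ValueError) → 'G' (outer except TypeError) → 'N' (after the try/except). Output: TPGN

Answer: TPGN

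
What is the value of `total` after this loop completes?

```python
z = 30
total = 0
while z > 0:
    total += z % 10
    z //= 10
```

Sum digits of 30
`total` takes the values: 0 → 3

Answer: 3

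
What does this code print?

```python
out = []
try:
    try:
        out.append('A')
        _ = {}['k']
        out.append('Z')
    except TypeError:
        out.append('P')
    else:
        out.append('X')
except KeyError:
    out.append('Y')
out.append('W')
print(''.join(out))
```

Execution trace: 'A' (try body) → 'Y' (outer except KeyError) → 'W' (after the try/except). Output: AYW

Answer: AYW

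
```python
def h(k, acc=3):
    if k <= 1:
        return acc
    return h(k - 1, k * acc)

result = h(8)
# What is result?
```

Accumulator trace (n, acc): (8, 3) -> (7, 24) -> (6, 168) -> (5, 1008) -> (4, 5040) -> (3, 20160) -> (2, 60480) -> (1, 120960) -> return 120960

Answer: 120960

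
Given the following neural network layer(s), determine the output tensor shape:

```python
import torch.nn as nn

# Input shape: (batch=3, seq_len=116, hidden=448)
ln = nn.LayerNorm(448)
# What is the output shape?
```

Input: (3, 116, 448) -> Output: (3, 116, 448)

Answer: (3, 116, 448)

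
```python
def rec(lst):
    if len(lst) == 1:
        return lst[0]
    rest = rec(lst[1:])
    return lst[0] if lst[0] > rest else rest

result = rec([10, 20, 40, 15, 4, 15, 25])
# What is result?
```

Recursive max over [10, 20, 40, 15, 4, 15, 25] = 40

Answer: 40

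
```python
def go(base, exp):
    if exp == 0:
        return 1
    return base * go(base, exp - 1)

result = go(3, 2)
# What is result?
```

go(3, 2) = 3 * 3 = 9

Answer: 9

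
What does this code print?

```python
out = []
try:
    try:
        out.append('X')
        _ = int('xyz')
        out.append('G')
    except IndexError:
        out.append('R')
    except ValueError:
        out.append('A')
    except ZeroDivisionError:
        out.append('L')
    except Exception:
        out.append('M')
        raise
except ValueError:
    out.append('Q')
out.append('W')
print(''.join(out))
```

Execution trace: 'X' (inner try body) → 'A' (inner except ValueError) → 'W' (after the try/except). Output: XAW

Answer: XAW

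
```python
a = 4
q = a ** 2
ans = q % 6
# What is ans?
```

Trace:
`a = 4` → a = 4
`q = a ** 2` → q = 16
`ans = q % 6` → ans = 4
So ans = 4

Answer: 4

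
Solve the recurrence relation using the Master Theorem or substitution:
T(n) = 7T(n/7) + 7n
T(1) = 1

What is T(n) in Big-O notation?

By Master Theorem: a=7, b=7, f(n)=7n. Since log_7(7) = 1 and f(n) = Θ(n^1), Case 2 applies. T(n) = O(n log n).

Answer: O(n log n)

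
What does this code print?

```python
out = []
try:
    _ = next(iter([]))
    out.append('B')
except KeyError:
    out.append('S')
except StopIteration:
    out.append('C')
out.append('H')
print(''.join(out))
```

Execution trace: 'C' (except StopIteration) → 'H' (after the try/except). Output: CH

Answer: CH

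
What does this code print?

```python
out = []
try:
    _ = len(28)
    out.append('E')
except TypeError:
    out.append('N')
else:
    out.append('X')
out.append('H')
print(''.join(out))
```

Execution trace: 'N' (except TypeError) → 'H' (after the try/except). Output: NH

Answer: NH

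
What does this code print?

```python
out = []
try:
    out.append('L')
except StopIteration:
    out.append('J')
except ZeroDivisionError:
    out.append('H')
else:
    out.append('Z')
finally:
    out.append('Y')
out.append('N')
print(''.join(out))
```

Execution trace: 'L' (try body, no exception) → 'Z' (else) → 'Y' (finally) → 'N' (after the try/except). Output: LZYN

Answer: LZYN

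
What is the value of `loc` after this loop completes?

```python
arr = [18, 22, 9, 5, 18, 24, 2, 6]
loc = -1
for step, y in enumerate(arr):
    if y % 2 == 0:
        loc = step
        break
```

First even number index in [18, 22, 9, 5, 18, 24, 2, 6]
`loc` takes the values: -1 → 0

Answer: 0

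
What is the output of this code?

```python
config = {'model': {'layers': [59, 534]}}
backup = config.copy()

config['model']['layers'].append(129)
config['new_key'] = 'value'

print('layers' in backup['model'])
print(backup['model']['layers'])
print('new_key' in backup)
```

Key concept: shallow copy gotcha with nested dict.
Step by step:
`config = {'model': {'layers': [59, 534]}}` → config = {'model': {'layers': [59, 534]}}
`backup = config.copy()` → backup = {'model': {'layers': [59, 534]}}
`config['model']['layers'].append(129)` → config = {'model': {'layers': [59, 534, 129]}}; backup = {'model': {'layers': [59, 534, 129]}}
`config['new_key'] = 'value'` → config = {'model': {'layers': [59, 534, 129]}, 'new_key': 'value'}
`print('layers' in backup['model'])` → prints True
`print(backup['model']['layers'])` → prints [59, 534, 129]
`print('new_key' in backup)` → prints False

Answer:
True
[59, 534, 129]
False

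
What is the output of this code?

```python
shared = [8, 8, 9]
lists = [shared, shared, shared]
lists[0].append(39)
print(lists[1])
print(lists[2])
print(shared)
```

Key concept: list of same reference.
Step by step:
`shared = [8, 8, 9]` → shared = [8, 8, 9]
`lists = [shared, shared, shared]` → lists = [[8, 8, 9], [8, 8, 9], [8, 8, 9]]
`lists[0].append(39)` → shared = [8, 8, 9, 39]; lists = [[8, 8, 9, 39], [8, 8, 9, 39], [8, 8, 9, 39]]
`print(lists[1])` → prints [8, 8, 9, 39]
`print(lists[2])` → prints [8, 8, 9, 39]
`print(shared)` → prints [8, 8, 9, 39]

Answer:
[8, 8, 9, 39]
[8, 8, 9, 39]
[8, 8, 9, 39]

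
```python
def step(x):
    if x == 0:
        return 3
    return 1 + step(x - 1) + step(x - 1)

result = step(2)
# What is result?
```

step(x) = 1 + 2·step(x-1), step(0)=3. Closed form: (3+1)·2^2 - 1 = 15.

Answer: 15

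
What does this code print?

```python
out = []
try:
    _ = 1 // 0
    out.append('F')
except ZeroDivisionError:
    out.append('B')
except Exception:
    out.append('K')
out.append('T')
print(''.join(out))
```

Execution trace: 'B' (except ZeroDivisionError) → 'T' (after the try/except). Output: BT

Answer: BT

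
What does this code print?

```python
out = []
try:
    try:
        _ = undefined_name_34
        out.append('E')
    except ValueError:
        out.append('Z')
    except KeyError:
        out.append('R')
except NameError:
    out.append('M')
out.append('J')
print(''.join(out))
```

Execution trace: 'M' (outer except NameError) → 'J' (after the try/except). Output: MJ

Answer: MJ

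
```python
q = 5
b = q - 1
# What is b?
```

Trace:
`q = 5` → q = 5
`b = q - 1` → b = 4
So b = 4

Answer: 4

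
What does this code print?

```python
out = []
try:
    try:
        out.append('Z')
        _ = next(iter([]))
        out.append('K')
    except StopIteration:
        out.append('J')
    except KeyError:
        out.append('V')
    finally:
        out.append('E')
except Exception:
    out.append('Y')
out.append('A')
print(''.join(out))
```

Execution trace: 'Z' (inner try body) → 'J' (inner except StopIteration) → 'E' (inner finally) → 'A' (after the try/except). Output: ZJEA

Answer: ZJEA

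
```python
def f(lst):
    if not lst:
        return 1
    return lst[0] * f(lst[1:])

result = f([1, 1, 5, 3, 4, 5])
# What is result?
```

Product over [1, 1, 5, 3, 4, 5] = 1 * 1 * 5 * 3 * 4 * 5 = 300

Answer: 300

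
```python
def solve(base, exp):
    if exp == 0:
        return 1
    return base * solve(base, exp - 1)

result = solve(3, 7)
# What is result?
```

solve(3, 7) = 3 * 3 * 3 * 3 * 3 * 3 * 3 = 2187

Answer: 2187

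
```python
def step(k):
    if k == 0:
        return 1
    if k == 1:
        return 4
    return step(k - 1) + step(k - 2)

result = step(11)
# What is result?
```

Build up from base cases: step(0)=1, step(1)=4, step(2)=5, step(3)=9, step(4)=14, step(5)=23, step(6)=37, ..., step(11)=411

Answer: 411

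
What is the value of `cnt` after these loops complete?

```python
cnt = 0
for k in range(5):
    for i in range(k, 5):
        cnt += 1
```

Upper triangle: 5 + 4 + ... + 1
`cnt` takes the values: 0 → 1 → 2 → 3 → 4 → 5 → 6 → 7 → 8 → 9 → 10 → 11 → 12 → 13 → 14 → 15

Answer: 15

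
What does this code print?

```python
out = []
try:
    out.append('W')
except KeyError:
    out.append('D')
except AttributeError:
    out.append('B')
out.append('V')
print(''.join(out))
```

Execution trace: 'W' (try body, no exception) → 'V' (after the try/except). Output: WV

Answer: WV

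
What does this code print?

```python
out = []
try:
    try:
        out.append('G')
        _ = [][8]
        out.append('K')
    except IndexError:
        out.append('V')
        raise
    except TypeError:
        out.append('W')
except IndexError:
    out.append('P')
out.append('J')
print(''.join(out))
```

Execution trace: 'G' (inner try body) → 'V' (inner except IndexError) → 'P' (outer except IndexError) → 'J' (after the try/except). Output: GVPJ

Answer: GVPJ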